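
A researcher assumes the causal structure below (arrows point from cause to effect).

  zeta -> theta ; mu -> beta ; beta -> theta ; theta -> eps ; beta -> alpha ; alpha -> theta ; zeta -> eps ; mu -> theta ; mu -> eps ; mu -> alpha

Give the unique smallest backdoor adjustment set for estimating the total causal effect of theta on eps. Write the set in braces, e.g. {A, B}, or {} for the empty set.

{mu, zeta}

Variables eligible for adjustment (non-descendants of theta, excluding theta and eps): {alpha, beta, mu, zeta}.
Backdoor paths from theta to eps:
  P1: theta <- mu -> eps
  P2: theta <- zeta -> eps
  P3: theta <- beta <- mu -> eps
  P4: theta <- beta -> alpha <- mu -> eps
  P5: theta <- alpha <- mu -> eps
  P6: theta <- alpha <- beta <- mu -> eps
The empty set is not sufficient: P1 (theta <- mu -> eps) has no collider blocking it and no conditioned non-collider, so it is open.
Try {mu, zeta}:
  P1: blocked at fork node mu ∈ conditioning set.
  P2: blocked at fork node zeta ∈ conditioning set.
  P3: blocked at fork node mu ∈ conditioning set.
  P4: blocked at collider alpha (neither it nor any descendant is in the conditioning set).
  P5: blocked at fork node mu ∈ conditioning set.
  P6: blocked at fork node mu ∈ conditioning set.
{mu, zeta} contains no descendant of theta and blocks every backdoor path.
Every element of {mu, zeta} is needed (dropping mu leaves P1 open; dropping zeta leaves P2 open), so no proper subset is valid.
Among all size-2 subsets of the eligible variables, only {mu, zeta} blocks every backdoor path, so it is the unique smallest valid adjustment set.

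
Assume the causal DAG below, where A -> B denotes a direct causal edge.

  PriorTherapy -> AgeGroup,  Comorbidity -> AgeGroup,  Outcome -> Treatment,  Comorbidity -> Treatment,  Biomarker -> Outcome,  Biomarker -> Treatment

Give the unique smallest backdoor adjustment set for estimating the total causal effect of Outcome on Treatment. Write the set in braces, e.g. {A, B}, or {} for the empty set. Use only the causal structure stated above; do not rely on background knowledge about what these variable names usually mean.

Variables eligible for adjustment (non-descendants of Outcome, excluding Outcome and Treatment): {AgeGroup, Biomarker, Comorbidity, PriorTherapy}.
Backdoor paths from Outcome to Treatment:
  P1: Outcome <- Biomarker -> Treatment
The empty set is not sufficient: P1 (Outcome <- Biomarker -> Treatment) has no collider blocking it and no conditioned non-collider, so it is open.
Try {Biomarker}:
  P1: blocked at fork node Biomarker ∈ conditioning set.
{Biomarker} contains no descendant of Outcome and blocks every backdoor path.
No other singleton works — e.g. {Comorbidity} leaves P1 open — so {Biomarker} is the unique smallest valid adjustment set.

{Biomarker}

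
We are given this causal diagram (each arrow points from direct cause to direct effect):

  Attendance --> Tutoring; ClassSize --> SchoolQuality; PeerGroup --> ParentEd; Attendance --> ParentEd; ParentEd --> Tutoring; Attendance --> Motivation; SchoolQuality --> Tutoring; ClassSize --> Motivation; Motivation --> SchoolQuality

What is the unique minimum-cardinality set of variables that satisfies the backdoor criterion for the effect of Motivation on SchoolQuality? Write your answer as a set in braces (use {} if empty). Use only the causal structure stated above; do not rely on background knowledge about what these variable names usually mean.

Variables eligible for adjustment (non-descendants of Motivation, excluding Motivation and SchoolQuality): {Attendance, ClassSize, ParentEd, PeerGroup}.
Backdoor paths from Motivation to SchoolQuality:
  P1: Motivation <- Attendance -> ParentEd -> Tutoring <- SchoolQuality
  P2: Motivation <- Attendance -> Tutoring <- SchoolQuality
  P3: Motivation <- ClassSize -> SchoolQuality
The empty set is not sufficient: P3 (Motivation <- ClassSize -> SchoolQuality) has no collider blocking it and no conditioned non-collider, so it is open.
Try {ClassSize}:
  P1: blocked at collider Tutoring (neither it nor any descendant is in the conditioning set).
  P2: blocked at collider Tutoring (neither it nor any descendant is in the conditioning set).
  P3: blocked at fork node ClassSize ∈ conditioning set.
{ClassSize} contains no descendant of Motivation and blocks every backdoor path.
No other singleton works — e.g. {PeerGroup} leaves P3 open — so {ClassSize} is the unique smallest valid adjustment set.

{ClassSize}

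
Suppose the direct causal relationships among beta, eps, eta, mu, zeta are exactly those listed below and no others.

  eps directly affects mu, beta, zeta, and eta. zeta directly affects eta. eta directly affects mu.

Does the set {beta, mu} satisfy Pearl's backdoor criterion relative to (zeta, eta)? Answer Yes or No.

Backdoor paths from zeta to eta (paths whose first edge points into zeta):
  P1: zeta <- eps -> eta
  P2: zeta <- eps -> mu <- eta
Condition 1 (no descendant of zeta in the set): FAILS — mu is a descendant of zeta.
Condition 2 (every backdoor path blocked by {beta, mu}):
  P1: open — no interior node is in the conditioning set.
  P2: open — collider(s) mu are conditioned on (or have a conditioned descendant) and no non-collider on the path is in the set.
{beta, mu} does not satisfy the backdoor criterion.

No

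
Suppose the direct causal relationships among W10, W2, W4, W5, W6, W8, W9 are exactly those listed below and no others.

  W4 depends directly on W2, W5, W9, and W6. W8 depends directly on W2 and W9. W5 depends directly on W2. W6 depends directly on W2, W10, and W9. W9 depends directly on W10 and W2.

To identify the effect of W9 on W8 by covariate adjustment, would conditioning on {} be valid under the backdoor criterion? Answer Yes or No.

No

Backdoor paths from W9 to W8 (paths whose first edge points into W9):
  P1: W9 <- W2 -> W8
  P2: W9 <- W10 -> W6 <- W2 -> W8
  P3: W9 <- W10 -> W6 -> W4 <- W2 -> W8
  P4: W9 <- W10 -> W6 -> W4 <- W5 <- W2 -> W8
Condition 1 (no descendant of W9 in the set): holds — descendants of W9 are {W4, W6, W8}; none are in {}.
Condition 2 (every backdoor path blocked by {}):
  P1: open — no interior node is in the conditioning set.
  P2: blocked at collider W6 (neither it nor any descendant is in the conditioning set).
  P3: blocked at collider W4 (neither it nor any descendant is in the conditioning set).
  P4: blocked at collider W4 (neither it nor any descendant is in the conditioning set).
{} does not satisfy the backdoor criterion.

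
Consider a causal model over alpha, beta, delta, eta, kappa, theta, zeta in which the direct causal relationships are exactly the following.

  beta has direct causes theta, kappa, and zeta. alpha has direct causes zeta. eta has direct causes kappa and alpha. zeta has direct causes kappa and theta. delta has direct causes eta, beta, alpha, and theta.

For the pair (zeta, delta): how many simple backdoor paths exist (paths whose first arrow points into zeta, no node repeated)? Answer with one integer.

8

A backdoor path from zeta to delta is any simple undirected path whose first edge points into zeta (i.e. leaves zeta via a parent).
Parents of zeta: {kappa, theta}.
Enumerating:
  P1: zeta <- kappa -> beta <- theta -> delta
  P2: zeta <- kappa -> beta -> delta
  P3: zeta <- kappa -> eta <- alpha -> delta
  P4: zeta <- kappa -> eta -> delta
  P5: zeta <- theta -> beta <- kappa -> eta <- alpha -> delta
  P6: zeta <- theta -> beta <- kappa -> eta -> delta
  P7: zeta <- theta -> beta -> delta
  P8: zeta <- theta -> delta
That exhausts the simple backdoor paths. Count: 8.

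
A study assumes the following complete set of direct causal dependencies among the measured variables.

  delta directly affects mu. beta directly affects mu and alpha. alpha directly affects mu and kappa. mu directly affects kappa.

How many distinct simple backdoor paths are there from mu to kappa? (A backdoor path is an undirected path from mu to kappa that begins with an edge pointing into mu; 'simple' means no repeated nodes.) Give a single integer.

2

A backdoor path from mu to kappa is any simple undirected path whose first edge points into mu (i.e. leaves mu via a parent).
Parents of mu: {alpha, beta, delta}.
Enumerating:
  P1: mu <- beta -> alpha -> kappa
  P2: mu <- alpha -> kappa
That exhausts the simple backdoor paths. Count: 2.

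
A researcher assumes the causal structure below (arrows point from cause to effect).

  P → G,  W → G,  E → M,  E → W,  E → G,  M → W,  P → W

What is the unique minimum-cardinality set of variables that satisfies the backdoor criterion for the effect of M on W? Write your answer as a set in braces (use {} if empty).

Variables eligible for adjustment (non-descendants of M, excluding M and W): {E, P}.
Backdoor paths from M to W:
  P1: M <- E -> W
  P2: M <- E -> G <- P -> W
  P3: M <- E -> G <- W
The empty set is not sufficient: P1 (M <- E -> W) has no collider blocking it and no conditioned non-collider, so it is open.
Try {E}:
  P1: blocked at fork node E ∈ conditioning set.
  P2: blocked at fork node E ∈ conditioning set.
  P3: blocked at fork node E ∈ conditioning set.
{E} contains no descendant of M and blocks every backdoor path.
No other singleton works — e.g. {P} leaves P1 open — so {E} is the unique smallest valid adjustment set.

{E}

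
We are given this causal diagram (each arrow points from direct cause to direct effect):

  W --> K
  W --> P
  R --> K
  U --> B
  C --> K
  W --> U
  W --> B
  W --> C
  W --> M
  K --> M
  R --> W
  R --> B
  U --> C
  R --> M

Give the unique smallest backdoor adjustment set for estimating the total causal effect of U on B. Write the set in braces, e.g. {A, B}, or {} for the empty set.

Variables eligible for adjustment (non-descendants of U, excluding U and B): {P, R, W}.
Backdoor paths from U to B:
  P1: U <- W <- R -> B
  P2: U <- W -> C -> K <- R -> B
  P3: U <- W -> C -> K -> M <- R -> B
  P4: U <- W -> K <- R -> B
  P5: U <- W -> K -> M <- R -> B
  P6: U <- W -> M <- R -> B
  P7: U <- W -> M <- K <- R -> B
  P8: U <- W -> B
The empty set is not sufficient: P1 (U <- W <- R -> B) has no collider blocking it and no conditioned non-collider, so it is open.
Try {W}:
  P1: blocked at chain node W ∈ conditioning set.
  P2: blocked at fork node W ∈ conditioning set.
  P3: blocked at fork node W ∈ conditioning set.
  P4: blocked at fork node W ∈ conditioning set.
  P5: blocked at fork node W ∈ conditioning set.
  P6: blocked at fork node W ∈ conditioning set.
  P7: blocked at fork node W ∈ conditioning set.
  P8: blocked at fork node W ∈ conditioning set.
{W} contains no descendant of U and blocks every backdoor path.
No other singleton works — e.g. {R} leaves P8 open — so {W} is the unique smallest valid adjustment set.

{W}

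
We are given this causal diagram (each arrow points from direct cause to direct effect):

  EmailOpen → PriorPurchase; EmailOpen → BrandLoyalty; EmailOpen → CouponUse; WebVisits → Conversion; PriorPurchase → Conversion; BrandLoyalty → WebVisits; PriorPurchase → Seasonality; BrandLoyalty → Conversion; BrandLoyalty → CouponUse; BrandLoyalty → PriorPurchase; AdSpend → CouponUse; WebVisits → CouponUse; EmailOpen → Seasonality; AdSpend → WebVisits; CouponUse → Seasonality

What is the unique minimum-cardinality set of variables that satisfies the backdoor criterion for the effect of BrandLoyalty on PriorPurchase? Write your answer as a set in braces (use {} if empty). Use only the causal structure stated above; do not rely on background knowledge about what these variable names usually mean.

Variables eligible for adjustment (non-descendants of BrandLoyalty, excluding BrandLoyalty and PriorPurchase): {AdSpend, EmailOpen}.
Backdoor paths from BrandLoyalty to PriorPurchase:
  P1: BrandLoyalty <- EmailOpen -> PriorPurchase
  P2: BrandLoyalty <- EmailOpen -> CouponUse <- AdSpend -> WebVisits -> Conversion <- PriorPurchase
  P3: BrandLoyalty <- EmailOpen -> CouponUse <- WebVisits -> Conversion <- PriorPurchase
  P4: BrandLoyalty <- EmailOpen -> CouponUse -> Seasonality <- PriorPurchase
  P5: BrandLoyalty <- EmailOpen -> Seasonality <- PriorPurchase
  P6: BrandLoyalty <- EmailOpen -> Seasonality <- CouponUse <- AdSpend -> WebVisits -> Conversion <- PriorPurchase
  P7: BrandLoyalty <- EmailOpen -> Seasonality <- CouponUse <- WebVisits -> Conversion <- PriorPurchase
The empty set is not sufficient: P1 (BrandLoyalty <- EmailOpen -> PriorPurchase) has no collider blocking it and no conditioned non-collider, so it is open.
Try {EmailOpen}:
  P1: blocked at fork node EmailOpen ∈ conditioning set.
  P2: blocked at fork node EmailOpen ∈ conditioning set.
  P3: blocked at fork node EmailOpen ∈ conditioning set.
  P4: blocked at fork node EmailOpen ∈ conditioning set.
  P5: blocked at fork node EmailOpen ∈ conditioning set.
  P6: blocked at fork node EmailOpen ∈ conditioning set.
  P7: blocked at fork node EmailOpen ∈ conditioning set.
{EmailOpen} contains no descendant of BrandLoyalty and blocks every backdoor path.
No other singleton works — e.g. {AdSpend} leaves P1 open — so {EmailOpen} is the unique smallest valid adjustment set.

{EmailOpen}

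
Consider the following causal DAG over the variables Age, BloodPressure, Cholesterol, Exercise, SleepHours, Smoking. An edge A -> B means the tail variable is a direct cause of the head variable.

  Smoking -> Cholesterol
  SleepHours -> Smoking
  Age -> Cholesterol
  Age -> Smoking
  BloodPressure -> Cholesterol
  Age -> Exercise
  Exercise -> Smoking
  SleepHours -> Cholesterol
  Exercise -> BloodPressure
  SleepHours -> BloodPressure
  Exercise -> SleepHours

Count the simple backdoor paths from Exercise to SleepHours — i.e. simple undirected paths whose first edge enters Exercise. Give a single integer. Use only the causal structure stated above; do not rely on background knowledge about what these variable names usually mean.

A backdoor path from Exercise to SleepHours is any simple undirected path whose first edge points into Exercise (i.e. leaves Exercise via a parent).
Parents of Exercise: {Age}.
Enumerating:
  P1: Exercise <- Age -> Smoking <- SleepHours
  P2: Exercise <- Age -> Smoking -> Cholesterol <- SleepHours
  P3: Exercise <- Age -> Smoking -> Cholesterol <- BloodPressure <- SleepHours
  P4: Exercise <- Age -> Cholesterol <- SleepHours
  P5: Exercise <- Age -> Cholesterol <- Smoking <- SleepHours
  P6: Exercise <- Age -> Cholesterol <- BloodPressure <- SleepHours
That exhausts the simple backdoor paths. Count: 6.

6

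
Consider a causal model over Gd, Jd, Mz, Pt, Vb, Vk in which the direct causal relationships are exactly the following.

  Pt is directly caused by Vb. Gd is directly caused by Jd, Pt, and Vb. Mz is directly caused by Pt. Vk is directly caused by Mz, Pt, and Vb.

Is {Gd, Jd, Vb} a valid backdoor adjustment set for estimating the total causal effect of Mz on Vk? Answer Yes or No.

No

Backdoor paths from Mz to Vk (paths whose first edge points into Mz):
  P1: Mz <- Pt <- Vb -> Vk
  P2: Mz <- Pt -> Gd <- Vb -> Vk
  P3: Mz <- Pt -> Vk
Condition 1 (no descendant of Mz in the set): holds — descendants of Mz are {Vk}; none are in {Gd, Jd, Vb}.
Condition 2 (every backdoor path blocked by {Gd, Jd, Vb}):
  P1: blocked at fork node Vb ∈ conditioning set.
  P2: blocked at fork node Vb ∈ conditioning set.
  P3: open — no interior node is in the conditioning set.
{Gd, Jd, Vb} does not satisfy the backdoor criterion.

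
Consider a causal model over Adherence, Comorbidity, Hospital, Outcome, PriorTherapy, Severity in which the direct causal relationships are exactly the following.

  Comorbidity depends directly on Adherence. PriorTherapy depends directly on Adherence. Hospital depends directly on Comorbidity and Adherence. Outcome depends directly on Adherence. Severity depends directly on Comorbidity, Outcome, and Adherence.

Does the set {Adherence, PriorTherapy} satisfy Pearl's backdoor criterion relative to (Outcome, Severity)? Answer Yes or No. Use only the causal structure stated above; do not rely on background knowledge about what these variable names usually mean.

Yes

Backdoor paths from Outcome to Severity (paths whose first edge points into Outcome):
  P1: Outcome <- Adherence -> Comorbidity -> Severity
  P2: Outcome <- Adherence -> Severity
  P3: Outcome <- Adherence -> Hospital <- Comorbidity -> Severity
Condition 1 (no descendant of Outcome in the set): holds — descendants of Outcome are {Severity}; none are in {Adherence, PriorTherapy}.
Condition 2 (every backdoor path blocked by {Adherence, PriorTherapy}):
  P1: blocked at fork node Adherence ∈ conditioning set.
  P2: blocked at fork node Adherence ∈ conditioning set.
  P3: blocked at fork node Adherence ∈ conditioning set.
{Adherence, PriorTherapy} satisfies the backdoor criterion.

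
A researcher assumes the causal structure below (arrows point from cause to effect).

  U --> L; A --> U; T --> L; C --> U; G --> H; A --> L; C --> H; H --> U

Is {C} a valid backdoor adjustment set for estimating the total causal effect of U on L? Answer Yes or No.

Backdoor paths from U to L (paths whose first edge points into U):
  P1: U <- A -> L
Condition 1 (no descendant of U in the set): holds — descendants of U are {L}; none are in {C}.
Condition 2 (every backdoor path blocked by {C}):
  P1: open — no interior node is in the conditioning set.
{C} does not satisfy the backdoor criterion.

No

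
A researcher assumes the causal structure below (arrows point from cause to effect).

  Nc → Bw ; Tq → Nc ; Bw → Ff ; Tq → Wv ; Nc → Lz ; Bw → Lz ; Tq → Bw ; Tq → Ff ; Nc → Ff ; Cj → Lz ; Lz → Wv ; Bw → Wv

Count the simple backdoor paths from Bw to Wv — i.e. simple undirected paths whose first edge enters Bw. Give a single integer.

A backdoor path from Bw to Wv is any simple undirected path whose first edge points into Bw (i.e. leaves Bw via a parent).
Parents of Bw: {Nc, Tq}.
Enumerating:
  P1: Bw <- Tq -> Nc -> Lz -> Wv
  P2: Bw <- Tq -> Ff <- Nc -> Lz -> Wv
  P3: Bw <- Tq -> Wv
  P4: Bw <- Nc <- Tq -> Wv
  P5: Bw <- Nc -> Lz -> Wv
  P6: Bw <- Nc -> Ff <- Tq -> Wv
That exhausts the simple backdoor paths. Count: 6.

6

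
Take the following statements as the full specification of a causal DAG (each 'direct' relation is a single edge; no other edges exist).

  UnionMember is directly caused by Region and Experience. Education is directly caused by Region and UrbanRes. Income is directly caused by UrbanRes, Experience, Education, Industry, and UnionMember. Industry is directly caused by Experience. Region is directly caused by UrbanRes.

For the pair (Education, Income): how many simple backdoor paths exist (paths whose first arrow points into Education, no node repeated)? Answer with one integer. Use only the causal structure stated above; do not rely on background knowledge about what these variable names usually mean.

8

A backdoor path from Education to Income is any simple undirected path whose first edge points into Education (i.e. leaves Education via a parent).
Parents of Education: {Region, UrbanRes}.
Enumerating:
  P1: Education <- UrbanRes -> Region -> UnionMember <- Experience -> Industry -> Income
  P2: Education <- UrbanRes -> Region -> UnionMember <- Experience -> Income
  P3: Education <- UrbanRes -> Region -> UnionMember -> Income
  P4: Education <- UrbanRes -> Income
  P5: Education <- Region <- UrbanRes -> Income
  P6: Education <- Region -> UnionMember <- Experience -> Industry -> Income
  P7: Education <- Region -> UnionMember <- Experience -> Income
  P8: Education <- Region -> UnionMember -> Income
That exhausts the simple backdoor paths. Count: 8.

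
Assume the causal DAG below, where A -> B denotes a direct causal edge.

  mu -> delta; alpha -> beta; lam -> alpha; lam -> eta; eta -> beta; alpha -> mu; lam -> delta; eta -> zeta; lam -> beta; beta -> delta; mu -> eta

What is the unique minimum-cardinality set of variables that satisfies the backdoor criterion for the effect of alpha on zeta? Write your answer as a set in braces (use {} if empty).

Variables eligible for adjustment (non-descendants of alpha, excluding alpha and zeta): {lam}.
Backdoor paths from alpha to zeta:
  P1: alpha <- lam -> eta -> zeta
  P2: alpha <- lam -> beta <- eta -> zeta
  P3: alpha <- lam -> beta -> delta <- mu -> eta -> zeta
  P4: alpha <- lam -> delta <- mu -> eta -> zeta
  P5: alpha <- lam -> delta <- beta <- eta -> zeta
The empty set is not sufficient: P1 (alpha <- lam -> eta -> zeta) has no collider blocking it and no conditioned non-collider, so it is open.
Try {lam}:
  P1: blocked at fork node lam ∈ conditioning set.
  P2: blocked at fork node lam ∈ conditioning set.
  P3: blocked at fork node lam ∈ conditioning set.
  P4: blocked at fork node lam ∈ conditioning set.
  P5: blocked at fork node lam ∈ conditioning set.
{lam} contains no descendant of alpha and blocks every backdoor path.
{lam} is the unique smallest valid adjustment set.

{lam}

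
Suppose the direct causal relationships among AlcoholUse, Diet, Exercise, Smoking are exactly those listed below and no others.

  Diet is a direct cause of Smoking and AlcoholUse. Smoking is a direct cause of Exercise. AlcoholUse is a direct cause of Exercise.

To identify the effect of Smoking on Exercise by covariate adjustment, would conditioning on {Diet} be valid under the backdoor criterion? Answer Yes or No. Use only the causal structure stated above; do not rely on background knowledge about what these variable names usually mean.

Yes

Backdoor paths from Smoking to Exercise (paths whose first edge points into Smoking):
  P1: Smoking <- Diet -> AlcoholUse -> Exercise
Condition 1 (no descendant of Smoking in the set): holds — descendants of Smoking are {Exercise}; none are in {Diet}.
Condition 2 (every backdoor path blocked by {Diet}):
  P1: blocked at fork node Diet ∈ conditioning set.
{Diet} satisfies the backdoor criterion.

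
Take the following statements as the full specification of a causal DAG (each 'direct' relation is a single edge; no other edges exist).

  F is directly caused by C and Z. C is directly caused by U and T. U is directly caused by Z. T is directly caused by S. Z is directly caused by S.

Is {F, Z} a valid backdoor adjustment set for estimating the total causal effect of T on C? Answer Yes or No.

Backdoor paths from T to C (paths whose first edge points into T):
  P1: T <- S -> Z -> U -> C
  P2: T <- S -> Z -> F <- C
Condition 1 (no descendant of T in the set): FAILS — F is a descendant of T.
Condition 2 (every backdoor path blocked by {F, Z}):
  P1: blocked at chain node Z ∈ conditioning set.
  P2: blocked at chain node Z ∈ conditioning set.
{F, Z} does not satisfy the backdoor criterion.

No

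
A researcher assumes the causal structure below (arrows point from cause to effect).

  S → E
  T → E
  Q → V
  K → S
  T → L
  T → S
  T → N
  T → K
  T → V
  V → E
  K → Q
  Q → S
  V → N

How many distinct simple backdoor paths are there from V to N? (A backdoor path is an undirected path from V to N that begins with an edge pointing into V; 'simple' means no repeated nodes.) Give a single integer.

A backdoor path from V to N is any simple undirected path whose first edge points into V (i.e. leaves V via a parent).
Parents of V: {Q, T}.
Enumerating:
  P1: V <- T -> N
  P2: V <- Q <- K <- T -> N
  P3: V <- Q <- K -> S <- T -> N
  P4: V <- Q <- K -> S -> E <- T -> N
  P5: V <- Q -> S <- T -> N
  P6: V <- Q -> S <- K <- T -> N
  P7: V <- Q -> S -> E <- T -> N
That exhausts the simple backdoor paths. Count: 7.

7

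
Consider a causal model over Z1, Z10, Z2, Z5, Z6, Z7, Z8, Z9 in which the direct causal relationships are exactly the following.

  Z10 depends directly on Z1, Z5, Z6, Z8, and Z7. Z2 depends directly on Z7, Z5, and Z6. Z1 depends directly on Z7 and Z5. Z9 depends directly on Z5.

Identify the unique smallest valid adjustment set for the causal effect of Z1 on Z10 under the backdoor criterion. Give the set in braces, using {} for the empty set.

Variables eligible for adjustment (non-descendants of Z1, excluding Z1 and Z10): {Z2, Z5, Z6, Z7, Z8, Z9}.
Backdoor paths from Z1 to Z10:
  P1: Z1 <- Z5 -> Z10
  P2: Z1 <- Z5 -> Z2 <- Z6 -> Z10
  P3: Z1 <- Z5 -> Z2 <- Z7 -> Z10
  P4: Z1 <- Z7 -> Z10
  P5: Z1 <- Z7 -> Z2 <- Z6 -> Z10
  P6: Z1 <- Z7 -> Z2 <- Z5 -> Z10
The empty set is not sufficient: P1 (Z1 <- Z5 -> Z10) has no collider blocking it and no conditioned non-collider, so it is open.
Try {Z5, Z7}:
  P1: blocked at fork node Z5 ∈ conditioning set.
  P2: blocked at fork node Z5 ∈ conditioning set.
  P3: blocked at fork node Z5 ∈ conditioning set.
  P4: blocked at fork node Z7 ∈ conditioning set.
  P5: blocked at fork node Z7 ∈ conditioning set.
  P6: blocked at fork node Z7 ∈ conditioning set.
{Z5, Z7} contains no descendant of Z1 and blocks every backdoor path.
Every element of {Z5, Z7} is needed (dropping Z5 leaves P1 open; dropping Z7 leaves P4 open), so no proper subset is valid.
Among all size-2 subsets of the eligible variables, only {Z5, Z7} blocks every backdoor path, so it is the unique smallest valid adjustment set.

{Z5, Z7}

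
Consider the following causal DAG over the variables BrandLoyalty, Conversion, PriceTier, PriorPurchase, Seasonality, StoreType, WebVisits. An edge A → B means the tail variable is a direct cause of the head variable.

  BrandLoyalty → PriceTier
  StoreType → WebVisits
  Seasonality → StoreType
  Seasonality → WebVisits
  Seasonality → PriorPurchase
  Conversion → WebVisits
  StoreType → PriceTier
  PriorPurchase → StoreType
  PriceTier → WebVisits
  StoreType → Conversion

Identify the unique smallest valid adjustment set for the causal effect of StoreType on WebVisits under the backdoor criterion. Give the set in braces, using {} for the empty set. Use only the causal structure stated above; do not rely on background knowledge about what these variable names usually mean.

Variables eligible for adjustment (non-descendants of StoreType, excluding StoreType and WebVisits): {BrandLoyalty, PriorPurchase, Seasonality}.
Backdoor paths from StoreType to WebVisits:
  P1: StoreType <- Seasonality -> WebVisits
  P2: StoreType <- PriorPurchase <- Seasonality -> WebVisits
The empty set is not sufficient: P1 (StoreType <- Seasonality -> WebVisits) has no collider blocking it and no conditioned non-collider, so it is open.
Try {Seasonality}:
  P1: blocked at fork node Seasonality ∈ conditioning set.
  P2: blocked at fork node Seasonality ∈ conditioning set.
{Seasonality} contains no descendant of StoreType and blocks every backdoor path.
No other singleton works — e.g. {PriorPurchase} leaves P1 open — so {Seasonality} is the unique smallest valid adjustment set.

{Seasonality}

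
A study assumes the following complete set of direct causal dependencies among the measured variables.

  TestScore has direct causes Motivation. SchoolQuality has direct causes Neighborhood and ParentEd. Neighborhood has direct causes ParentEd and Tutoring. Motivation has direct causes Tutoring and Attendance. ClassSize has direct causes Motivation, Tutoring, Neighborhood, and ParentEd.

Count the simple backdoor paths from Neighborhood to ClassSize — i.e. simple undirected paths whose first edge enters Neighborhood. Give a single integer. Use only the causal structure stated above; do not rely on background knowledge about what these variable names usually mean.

3

A backdoor path from Neighborhood to ClassSize is any simple undirected path whose first edge points into Neighborhood (i.e. leaves Neighborhood via a parent).
Parents of Neighborhood: {ParentEd, Tutoring}.
Enumerating:
  P1: Neighborhood <- ParentEd -> ClassSize
  P2: Neighborhood <- Tutoring -> Motivation -> ClassSize
  P3: Neighborhood <- Tutoring -> ClassSize
That exhausts the simple backdoor paths. Count: 3.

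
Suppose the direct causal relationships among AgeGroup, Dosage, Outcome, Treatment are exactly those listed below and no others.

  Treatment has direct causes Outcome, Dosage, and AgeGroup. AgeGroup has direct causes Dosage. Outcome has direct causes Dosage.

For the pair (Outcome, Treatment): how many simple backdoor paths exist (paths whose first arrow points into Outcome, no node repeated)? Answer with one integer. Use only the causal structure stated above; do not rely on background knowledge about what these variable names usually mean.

2

A backdoor path from Outcome to Treatment is any simple undirected path whose first edge points into Outcome (i.e. leaves Outcome via a parent).
Parents of Outcome: {Dosage}.
Enumerating:
  P1: Outcome <- Dosage -> AgeGroup -> Treatment
  P2: Outcome <- Dosage -> Treatment
That exhausts the simple backdoor paths. Count: 2.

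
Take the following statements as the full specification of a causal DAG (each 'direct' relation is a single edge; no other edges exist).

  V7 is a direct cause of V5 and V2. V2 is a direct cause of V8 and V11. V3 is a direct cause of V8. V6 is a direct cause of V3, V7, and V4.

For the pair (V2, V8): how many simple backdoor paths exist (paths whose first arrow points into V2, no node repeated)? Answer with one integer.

A backdoor path from V2 to V8 is any simple undirected path whose first edge points into V2 (i.e. leaves V2 via a parent).
Parents of V2: {V7}.
Enumerating:
  P1: V2 <- V7 <- V6 -> V3 -> V8
That exhausts the simple backdoor paths. Count: 1.

1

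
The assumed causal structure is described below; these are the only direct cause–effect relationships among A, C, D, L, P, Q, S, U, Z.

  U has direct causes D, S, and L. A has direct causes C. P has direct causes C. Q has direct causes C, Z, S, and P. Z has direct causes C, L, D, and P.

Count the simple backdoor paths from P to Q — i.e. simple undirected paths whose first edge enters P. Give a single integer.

A backdoor path from P to Q is any simple undirected path whose first edge points into P (i.e. leaves P via a parent).
Parents of P: {C}.
Enumerating:
  P1: P <- C -> Z <- D -> U <- S -> Q
  P2: P <- C -> Z <- L -> U <- S -> Q
  P3: P <- C -> Z -> Q
  P4: P <- C -> Q
That exhausts the simple backdoor paths. Count: 4.

4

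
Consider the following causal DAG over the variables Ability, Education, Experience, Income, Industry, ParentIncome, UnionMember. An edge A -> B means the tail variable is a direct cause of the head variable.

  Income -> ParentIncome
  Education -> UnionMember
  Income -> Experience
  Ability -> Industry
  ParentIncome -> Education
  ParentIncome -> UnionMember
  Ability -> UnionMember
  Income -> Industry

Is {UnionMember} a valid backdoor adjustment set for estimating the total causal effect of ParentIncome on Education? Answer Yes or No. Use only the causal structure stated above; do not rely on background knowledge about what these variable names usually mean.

Backdoor paths from ParentIncome to Education (paths whose first edge points into ParentIncome):
  P1: ParentIncome <- Income -> Industry <- Ability -> UnionMember <- Education
Condition 1 (no descendant of ParentIncome in the set): FAILS — UnionMember is a descendant of ParentIncome.
Condition 2 (every backdoor path blocked by {UnionMember}):
  P1: blocked at collider Industry (neither it nor any descendant is in the conditioning set).
{UnionMember} does not satisfy the backdoor criterion.

No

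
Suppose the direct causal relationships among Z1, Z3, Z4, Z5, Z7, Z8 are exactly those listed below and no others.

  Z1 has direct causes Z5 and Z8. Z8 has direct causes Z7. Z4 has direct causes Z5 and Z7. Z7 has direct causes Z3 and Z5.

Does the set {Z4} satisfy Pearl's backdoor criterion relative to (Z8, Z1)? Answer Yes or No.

No

Backdoor paths from Z8 to Z1 (paths whose first edge points into Z8):
  P1: Z8 <- Z7 <- Z5 -> Z1
  P2: Z8 <- Z7 -> Z4 <- Z5 -> Z1
Condition 1 (no descendant of Z8 in the set): holds — descendants of Z8 are {Z1}; none are in {Z4}.
Condition 2 (every backdoor path blocked by {Z4}):
  P1: open — no interior node is in the conditioning set.
  P2: open — collider(s) Z4 are conditioned on (or have a conditioned descendant) and no non-collider on the path is in the set.
{Z4} does not satisfy the backdoor criterion.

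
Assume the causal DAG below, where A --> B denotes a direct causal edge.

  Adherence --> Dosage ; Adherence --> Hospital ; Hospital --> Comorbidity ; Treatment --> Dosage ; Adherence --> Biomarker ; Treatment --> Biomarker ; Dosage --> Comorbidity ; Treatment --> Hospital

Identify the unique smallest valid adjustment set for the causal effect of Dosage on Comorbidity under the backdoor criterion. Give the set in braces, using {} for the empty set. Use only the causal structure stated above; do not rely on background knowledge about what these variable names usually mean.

{Hospital}

Variables eligible for adjustment (non-descendants of Dosage, excluding Dosage and Comorbidity): {Adherence, Biomarker, Hospital, Treatment}.
Backdoor paths from Dosage to Comorbidity:
  P1: Dosage <- Adherence -> Hospital -> Comorbidity
  P2: Dosage <- Adherence -> Biomarker <- Treatment -> Hospital -> Comorbidity
  P3: Dosage <- Treatment -> Hospital -> Comorbidity
  P4: Dosage <- Treatment -> Biomarker <- Adherence -> Hospital -> Comorbidity
The empty set is not sufficient: P1 (Dosage <- Adherence -> Hospital -> Comorbidity) has no collider blocking it and no conditioned non-collider, so it is open.
Try {Hospital}:
  P1: blocked at chain node Hospital ∈ conditioning set.
  P2: blocked at collider Biomarker (neither it nor any descendant is in the conditioning set).
  P3: blocked at chain node Hospital ∈ conditioning set.
  P4: blocked at collider Biomarker (neither it nor any descendant is in the conditioning set).
{Hospital} contains no descendant of Dosage and blocks every backdoor path.
No other singleton works — e.g. {Adherence} leaves P3 open — so {Hospital} is the unique smallest valid adjustment set.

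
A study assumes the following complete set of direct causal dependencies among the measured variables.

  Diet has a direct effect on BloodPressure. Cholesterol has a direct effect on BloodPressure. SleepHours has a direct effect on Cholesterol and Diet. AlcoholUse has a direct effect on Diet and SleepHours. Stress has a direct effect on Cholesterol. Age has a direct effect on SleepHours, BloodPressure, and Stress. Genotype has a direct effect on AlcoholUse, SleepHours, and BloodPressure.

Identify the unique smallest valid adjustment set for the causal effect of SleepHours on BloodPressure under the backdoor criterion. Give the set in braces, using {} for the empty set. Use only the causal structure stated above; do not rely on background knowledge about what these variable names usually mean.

{Age, AlcoholUse, Genotype}

Variables eligible for adjustment (non-descendants of SleepHours, excluding SleepHours and BloodPressure): {Age, AlcoholUse, Genotype, Stress}.
Backdoor paths from SleepHours to BloodPressure:
  P1: SleepHours <- Age -> Stress -> Cholesterol -> BloodPressure
  P2: SleepHours <- Age -> BloodPressure
  P3: SleepHours <- Genotype -> AlcoholUse -> Diet -> BloodPressure
  P4: SleepHours <- Genotype -> BloodPressure
  P5: SleepHours <- AlcoholUse <- Genotype -> BloodPressure
  P6: SleepHours <- AlcoholUse -> Diet -> BloodPressure
The empty set is not sufficient: P1 (SleepHours <- Age -> Stress -> Cholesterol -> BloodPressure) has no collider blocking it and no conditioned non-collider, so it is open.
Try {Age, AlcoholUse, Genotype}:
  P1: blocked at fork node Age ∈ conditioning set.
  P2: blocked at fork node Age ∈ conditioning set.
  P3: blocked at fork node Genotype ∈ conditioning set.
  P4: blocked at fork node Genotype ∈ conditioning set.
  P5: blocked at chain node AlcoholUse ∈ conditioning set.
  P6: blocked at fork node AlcoholUse ∈ conditioning set.
{Age, AlcoholUse, Genotype} contains no descendant of SleepHours and blocks every backdoor path.
Every element of {Age, AlcoholUse, Genotype} is needed (dropping Age leaves P1 open; dropping AlcoholUse leaves P6 open; dropping Genotype leaves P4 open), so no proper subset is valid.
Among all size-3 subsets of the eligible variables, only {Age, AlcoholUse, Genotype} blocks every backdoor path, so it is the unique smallest valid adjustment set.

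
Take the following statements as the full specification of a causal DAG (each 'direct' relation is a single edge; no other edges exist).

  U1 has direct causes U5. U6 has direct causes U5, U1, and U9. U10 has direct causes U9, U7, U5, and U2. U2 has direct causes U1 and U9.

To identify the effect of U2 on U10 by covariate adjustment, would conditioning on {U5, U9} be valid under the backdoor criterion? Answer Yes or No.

Yes

Backdoor paths from U2 to U10 (paths whose first edge points into U2):
  P1: U2 <- U9 -> U10
  P2: U2 <- U9 -> U6 <- U5 -> U10
  P3: U2 <- U9 -> U6 <- U1 <- U5 -> U10
  P4: U2 <- U1 <- U5 -> U10
  P5: U2 <- U1 <- U5 -> U6 <- U9 -> U10
  P6: U2 <- U1 -> U6 <- U9 -> U10
  P7: U2 <- U1 -> U6 <- U5 -> U10
Condition 1 (no descendant of U2 in the set): holds — descendants of U2 are {U10}; none are in {U5, U9}.
Condition 2 (every backdoor path blocked by {U5, U9}):
  P1: blocked at fork node U9 ∈ conditioning set.
  P2: blocked at fork node U9 ∈ conditioning set.
  P3: blocked at fork node U9 ∈ conditioning set.
  P4: blocked at fork node U5 ∈ conditioning set.
  P5: blocked at fork node U5 ∈ conditioning set.
  P6: blocked at collider U6 (neither it nor any descendant is in the conditioning set).
  P7: blocked at collider U6 (neither it nor any descendant is in the conditioning set).
{U5, U9} satisfies the backdoor criterion.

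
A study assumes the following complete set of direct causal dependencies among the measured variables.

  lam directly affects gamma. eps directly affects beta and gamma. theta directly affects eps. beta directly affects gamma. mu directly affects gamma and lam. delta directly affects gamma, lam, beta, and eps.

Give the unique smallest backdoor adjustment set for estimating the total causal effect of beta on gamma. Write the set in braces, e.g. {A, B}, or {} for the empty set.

{delta, eps}

Variables eligible for adjustment (non-descendants of beta, excluding beta and gamma): {delta, eps, lam, mu, theta}.
Backdoor paths from beta to gamma:
  P1: beta <- delta -> lam <- mu -> gamma
  P2: beta <- delta -> lam -> gamma
  P3: beta <- delta -> eps -> gamma
  P4: beta <- delta -> gamma
  P5: beta <- eps <- delta -> lam <- mu -> gamma
  P6: beta <- eps <- delta -> lam -> gamma
  P7: beta <- eps <- delta -> gamma
  P8: beta <- eps -> gamma
The empty set is not sufficient: P2 (beta <- delta -> lam -> gamma) has no collider blocking it and no conditioned non-collider, so it is open.
Try {delta, eps}:
  P1: blocked at fork node delta ∈ conditioning set.
  P2: blocked at fork node delta ∈ conditioning set.
  P3: blocked at fork node delta ∈ conditioning set.
  P4: blocked at fork node delta ∈ conditioning set.
  P5: blocked at chain node eps ∈ conditioning set.
  P6: blocked at chain node eps ∈ conditioning set.
  P7: blocked at chain node eps ∈ conditioning set.
  P8: blocked at fork node eps ∈ conditioning set.
{delta, eps} contains no descendant of beta and blocks every backdoor path.
Every element of {delta, eps} is needed (dropping delta leaves P2 open; dropping eps leaves P8 open), so no proper subset is valid.
Among all size-2 subsets of the eligible variables, only {delta, eps} blocks every backdoor path, so it is the unique smallest valid adjustment set.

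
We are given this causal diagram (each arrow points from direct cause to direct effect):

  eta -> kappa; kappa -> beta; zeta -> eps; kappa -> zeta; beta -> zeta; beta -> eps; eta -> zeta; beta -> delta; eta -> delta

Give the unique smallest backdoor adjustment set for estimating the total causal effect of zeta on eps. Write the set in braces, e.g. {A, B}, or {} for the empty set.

Variables eligible for adjustment (non-descendants of zeta, excluding zeta and eps): {beta, delta, eta, kappa}.
Backdoor paths from zeta to eps:
  P1: zeta <- eta -> kappa -> beta -> eps
  P2: zeta <- eta -> delta <- beta -> eps
  P3: zeta <- kappa <- eta -> delta <- beta -> eps
  P4: zeta <- kappa -> beta -> eps
  P5: zeta <- beta -> eps
The empty set is not sufficient: P1 (zeta <- eta -> kappa -> beta -> eps) has no collider blocking it and no conditioned non-collider, so it is open.
Try {beta}:
  P1: blocked at chain node beta ∈ conditioning set.
  P2: blocked at collider delta (neither it nor any descendant is in the conditioning set).
  P3: blocked at collider delta (neither it nor any descendant is in the conditioning set).
  P4: blocked at chain node beta ∈ conditioning set.
  P5: blocked at fork node beta ∈ conditioning set.
{beta} contains no descendant of zeta and blocks every backdoor path.
No other singleton works — e.g. {eta} leaves P4 open — so {beta} is the unique smallest valid adjustment set.

{beta}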